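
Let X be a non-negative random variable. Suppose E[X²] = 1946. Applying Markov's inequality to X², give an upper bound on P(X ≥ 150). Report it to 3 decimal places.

Since X ≥ 0, the event {X ≥ 150} is the same as {X² ≥ 22500}.
Markov's inequality applied to X² gives P(X² ≥ 22500) ≤ E[X²]/22500 = 1946/22500 = 0.0865.

0.086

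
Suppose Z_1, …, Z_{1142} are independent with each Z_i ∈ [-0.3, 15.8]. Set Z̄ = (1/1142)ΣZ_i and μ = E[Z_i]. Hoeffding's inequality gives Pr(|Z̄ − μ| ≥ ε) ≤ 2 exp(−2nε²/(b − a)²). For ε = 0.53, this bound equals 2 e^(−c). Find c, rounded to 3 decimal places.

2.475

c = 2nε²/(b − a)² = 2·1142·0.53² / 16.1² = 2.4751.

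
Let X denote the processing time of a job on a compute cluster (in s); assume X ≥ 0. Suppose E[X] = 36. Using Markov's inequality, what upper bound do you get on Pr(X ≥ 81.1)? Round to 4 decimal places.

Markov's inequality: for a non-negative random variable, Pr(X ≥ a) ≤ E[X]/a.
Here E[X] = 36 and a = 81.1, so the bound is 36/81.1 = 0.4439.

0.4439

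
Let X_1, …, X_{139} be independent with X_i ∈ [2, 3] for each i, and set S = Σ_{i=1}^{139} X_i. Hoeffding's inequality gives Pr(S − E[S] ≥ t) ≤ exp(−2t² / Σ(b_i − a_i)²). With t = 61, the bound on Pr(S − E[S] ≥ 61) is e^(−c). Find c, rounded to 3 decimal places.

53.540

Σ(b_i − a_i)² = 139·(1)² = 139.
c = 2t²/139 = 2·61²/139 = 53.5396.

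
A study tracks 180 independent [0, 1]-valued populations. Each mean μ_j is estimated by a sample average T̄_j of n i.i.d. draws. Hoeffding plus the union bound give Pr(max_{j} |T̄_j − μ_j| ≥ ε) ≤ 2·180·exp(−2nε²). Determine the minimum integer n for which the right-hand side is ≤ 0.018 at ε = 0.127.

Need 2·180·exp(−2nε²) ≤ 0.018, i.e. exp(−2nε²) ≤ 0.018/360.
So 2nε² ≥ ln(360/0.018) = 9.903488.
Hence n ≥ 9.903488/(2·0.127²) = 307.009.
The smallest integer n is 308.

308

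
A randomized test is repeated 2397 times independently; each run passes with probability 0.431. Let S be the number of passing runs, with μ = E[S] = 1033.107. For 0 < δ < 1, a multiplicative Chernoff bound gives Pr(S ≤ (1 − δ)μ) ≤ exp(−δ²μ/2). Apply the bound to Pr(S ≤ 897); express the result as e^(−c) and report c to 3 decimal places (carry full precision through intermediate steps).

8.966

Write 897 = (1 − δ)μ, so δ = 1 − 897/1033.107 = 0.1317453…
Then the exponent is δ²μ/2 = (μ − 897)²/(2μ) = 8.965729.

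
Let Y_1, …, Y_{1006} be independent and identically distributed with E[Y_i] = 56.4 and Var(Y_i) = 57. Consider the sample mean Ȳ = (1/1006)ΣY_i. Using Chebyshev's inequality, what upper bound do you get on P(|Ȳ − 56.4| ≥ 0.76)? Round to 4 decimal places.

Var(Ȳ) = Var(Y_i)/n = 57/1006 = 0.05666.
Chebyshev: P(|Ȳ − 56.4| ≥ 0.76) ≤ Var(Ȳ)/(0.76)² = 57/(1006·0.76²) = 0.0981.

0.0981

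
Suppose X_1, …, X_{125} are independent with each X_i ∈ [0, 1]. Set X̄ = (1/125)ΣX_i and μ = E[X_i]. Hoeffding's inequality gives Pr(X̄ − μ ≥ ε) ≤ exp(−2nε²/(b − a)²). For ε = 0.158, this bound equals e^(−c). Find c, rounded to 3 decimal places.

6.241

c = 2nε²/(b − a)² = 2·125·0.158² / 1² = 6.2410.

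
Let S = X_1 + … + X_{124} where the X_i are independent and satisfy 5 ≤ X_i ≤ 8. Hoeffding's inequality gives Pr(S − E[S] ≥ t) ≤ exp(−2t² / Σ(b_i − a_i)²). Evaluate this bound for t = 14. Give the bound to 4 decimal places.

0.7038

Σ(b_i − a_i)² = 124·(3)² = 1116.
Exponent = 2·14²/1116 = 0.3513.
Bound = exp(−0.3513) = 0.70380.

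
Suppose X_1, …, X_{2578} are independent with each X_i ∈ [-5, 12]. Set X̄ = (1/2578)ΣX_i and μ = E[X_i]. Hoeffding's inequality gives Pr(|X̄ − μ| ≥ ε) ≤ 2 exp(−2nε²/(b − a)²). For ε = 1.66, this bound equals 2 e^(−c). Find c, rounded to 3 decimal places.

c = 2nε²/(b − a)² = 2·2578·1.66² / 17² = 49.1622.

49.162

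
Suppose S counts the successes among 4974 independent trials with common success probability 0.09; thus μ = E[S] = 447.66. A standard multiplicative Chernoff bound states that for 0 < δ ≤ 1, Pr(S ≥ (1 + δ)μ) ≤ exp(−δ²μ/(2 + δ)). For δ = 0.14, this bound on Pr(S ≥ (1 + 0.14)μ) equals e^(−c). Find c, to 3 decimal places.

4.100

c = δ²μ/(2 + δ) = 0.14²·447.66/(2 + 0.14) = 4.1001.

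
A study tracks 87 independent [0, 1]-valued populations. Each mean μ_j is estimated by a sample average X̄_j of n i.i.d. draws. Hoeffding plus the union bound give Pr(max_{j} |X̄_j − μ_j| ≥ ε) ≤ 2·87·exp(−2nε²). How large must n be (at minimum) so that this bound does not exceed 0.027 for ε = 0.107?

384

Need 2·87·exp(−2nε²) ≤ 0.027, i.e. exp(−2nε²) ≤ 0.027/174.
So 2nε² ≥ ln(174/0.027) = 8.770974.
Hence n ≥ 8.770974/(2·0.107²) = 383.045.
The smallest integer n is 384.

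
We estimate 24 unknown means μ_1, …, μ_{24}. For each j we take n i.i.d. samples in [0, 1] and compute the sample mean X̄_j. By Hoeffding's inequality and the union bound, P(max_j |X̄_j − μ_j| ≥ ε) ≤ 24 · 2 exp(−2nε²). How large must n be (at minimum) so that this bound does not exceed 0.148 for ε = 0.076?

Need 2·24·exp(−2nε²) ≤ 0.148, i.e. exp(−2nε²) ≤ 0.148/48.
So 2nε² ≥ ln(48/0.148) = 5.781744.
Hence n ≥ 5.781744/(2·0.076²) = 500.497.
The smallest integer n is 501.

501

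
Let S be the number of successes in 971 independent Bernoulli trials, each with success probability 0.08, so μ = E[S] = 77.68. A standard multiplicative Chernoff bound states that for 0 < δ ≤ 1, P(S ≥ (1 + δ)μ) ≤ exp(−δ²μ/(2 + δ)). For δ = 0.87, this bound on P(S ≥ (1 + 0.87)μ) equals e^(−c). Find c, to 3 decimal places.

20.486

c = δ²μ/(2 + δ) = 0.87²·77.68/(2 + 0.87) = 20.4864.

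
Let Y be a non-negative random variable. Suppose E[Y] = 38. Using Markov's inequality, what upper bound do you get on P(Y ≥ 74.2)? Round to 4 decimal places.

Markov's inequality: for a non-negative random variable, P(Y ≥ a) ≤ E[Y]/a.
Here E[Y] = 38 and a = 74.2, so the bound is 38/74.2 = 0.5121.

0.5121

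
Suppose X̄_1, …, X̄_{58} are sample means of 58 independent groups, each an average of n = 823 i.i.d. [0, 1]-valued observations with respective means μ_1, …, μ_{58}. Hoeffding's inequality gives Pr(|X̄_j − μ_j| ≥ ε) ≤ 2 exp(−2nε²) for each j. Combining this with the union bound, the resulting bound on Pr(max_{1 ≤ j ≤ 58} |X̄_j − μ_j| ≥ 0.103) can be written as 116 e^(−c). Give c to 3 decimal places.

Union bound over the 58 events: Pr(max_{1 ≤ j ≤ 58} |X̄_j − μ_j| ≥ 0.103) ≤ 58·2·exp(−2nε²) = 116 exp(−2·823·0.103²).
So c = 2·823·0.103² = 17.4624.

17.462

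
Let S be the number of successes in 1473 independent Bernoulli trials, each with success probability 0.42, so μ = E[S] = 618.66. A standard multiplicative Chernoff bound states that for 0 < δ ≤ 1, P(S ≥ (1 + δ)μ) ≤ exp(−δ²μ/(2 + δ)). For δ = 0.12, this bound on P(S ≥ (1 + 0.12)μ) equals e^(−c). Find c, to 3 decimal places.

c = δ²μ/(2 + δ) = 0.12²·618.66/(2 + 0.12) = 4.2022.

4.202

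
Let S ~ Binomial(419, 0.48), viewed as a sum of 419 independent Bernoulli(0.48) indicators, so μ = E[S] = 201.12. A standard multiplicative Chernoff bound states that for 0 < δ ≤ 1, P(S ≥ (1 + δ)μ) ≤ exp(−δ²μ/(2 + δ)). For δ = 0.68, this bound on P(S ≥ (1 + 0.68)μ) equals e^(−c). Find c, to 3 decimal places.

c = δ²μ/(2 + δ) = 0.68²·201.12/(2 + 0.68) = 34.7007.

34.701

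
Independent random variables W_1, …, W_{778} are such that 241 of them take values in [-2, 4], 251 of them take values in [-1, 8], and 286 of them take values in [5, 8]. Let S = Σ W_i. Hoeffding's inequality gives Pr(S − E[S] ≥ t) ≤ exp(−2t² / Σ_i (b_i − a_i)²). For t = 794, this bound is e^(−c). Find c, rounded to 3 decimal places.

39.925

Σ(b_i − a_i)² = 241·6² + 251·9² + 286·3² = 31581.
c = 2t² / 31581 = 2·794² / 31581 = 39.9250.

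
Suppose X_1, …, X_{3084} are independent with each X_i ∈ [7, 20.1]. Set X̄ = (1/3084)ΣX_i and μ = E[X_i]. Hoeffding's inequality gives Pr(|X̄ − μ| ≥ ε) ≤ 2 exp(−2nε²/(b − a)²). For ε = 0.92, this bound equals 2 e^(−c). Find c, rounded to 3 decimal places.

30.421

c = 2nε²/(b − a)² = 2·3084·0.92² / 13.1² = 30.4213.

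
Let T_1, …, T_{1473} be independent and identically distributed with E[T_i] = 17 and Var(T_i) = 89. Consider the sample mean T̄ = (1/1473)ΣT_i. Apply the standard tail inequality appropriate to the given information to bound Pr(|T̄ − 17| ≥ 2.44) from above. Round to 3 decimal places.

0.010

With mean and variance of each term known, Chebyshev's inequality bounds the deviation of the sum (or sample mean).
Var(T̄) = Var(T_i)/n = 89/1473 = 0.060421.
Chebyshev: Pr(|T̄ − 17| ≥ 2.44) ≤ Var(T̄)/(2.44)² = 89/(1473·2.44²) = 0.0101.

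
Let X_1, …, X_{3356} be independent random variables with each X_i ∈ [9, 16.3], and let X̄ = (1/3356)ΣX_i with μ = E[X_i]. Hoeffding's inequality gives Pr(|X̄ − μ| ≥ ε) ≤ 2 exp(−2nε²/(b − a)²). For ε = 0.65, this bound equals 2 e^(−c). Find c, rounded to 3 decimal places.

c = 2nε²/(b − a)² = 2·3356·0.65² / 7.3² = 53.2149.

53.215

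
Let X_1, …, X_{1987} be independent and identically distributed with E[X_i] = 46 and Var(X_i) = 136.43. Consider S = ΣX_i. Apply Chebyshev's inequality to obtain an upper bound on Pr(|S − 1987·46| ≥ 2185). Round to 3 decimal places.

Var(S) = n·Var(X_i) = 1987·136.43 = 271086.41.
Chebyshev: Pr(|S − 1987·46| ≥ 2185) ≤ Var(S)/2185² = 271086.41/4774225 = 0.0568.

0.057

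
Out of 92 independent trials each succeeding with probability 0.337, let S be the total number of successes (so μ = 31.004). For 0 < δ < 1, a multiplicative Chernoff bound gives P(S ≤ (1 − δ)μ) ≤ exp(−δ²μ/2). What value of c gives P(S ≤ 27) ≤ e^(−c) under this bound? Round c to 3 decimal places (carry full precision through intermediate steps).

0.259

Write 27 = (1 − δ)μ, so δ = 1 − 27/31.004 = 0.1291446…
Then the exponent is δ²μ/2 = (μ − 27)²/(2μ) = 0.258548.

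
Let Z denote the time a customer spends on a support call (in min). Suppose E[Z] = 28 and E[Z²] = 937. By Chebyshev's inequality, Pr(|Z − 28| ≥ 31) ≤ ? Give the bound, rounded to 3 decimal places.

Var(Z) = E[Z²] − (E[Z])² = 937 − 784 = 153.
Chebyshev's inequality: Pr(|Z − μ| ≥ t) ≤ Var(Z)/t² = 153/961 = 0.1592.

0.159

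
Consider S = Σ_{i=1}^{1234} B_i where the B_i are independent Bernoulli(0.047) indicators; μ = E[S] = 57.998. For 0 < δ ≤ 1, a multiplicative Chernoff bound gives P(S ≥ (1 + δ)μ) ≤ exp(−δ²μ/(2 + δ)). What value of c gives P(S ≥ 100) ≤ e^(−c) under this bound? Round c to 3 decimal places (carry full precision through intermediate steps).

Write 100 = (1 + δ)μ, so δ = 100/57.998 − 1 = 0.7241974…
Then the exponent is δ²μ/(2 + δ) = (100 − μ)² / (μ·(2 + δ)) = 11.165762.

11.166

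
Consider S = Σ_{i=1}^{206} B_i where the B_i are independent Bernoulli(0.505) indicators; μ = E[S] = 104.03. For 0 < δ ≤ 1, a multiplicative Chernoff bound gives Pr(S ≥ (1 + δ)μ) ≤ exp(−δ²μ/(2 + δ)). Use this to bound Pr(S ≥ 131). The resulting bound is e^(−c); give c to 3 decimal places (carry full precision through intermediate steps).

Write 131 = (1 + δ)μ, so δ = 131/104.03 − 1 = 0.2592521…
Then the exponent is δ²μ/(2 + δ) = (131 − μ)² / (μ·(2 + δ)) = 3.094843.

3.095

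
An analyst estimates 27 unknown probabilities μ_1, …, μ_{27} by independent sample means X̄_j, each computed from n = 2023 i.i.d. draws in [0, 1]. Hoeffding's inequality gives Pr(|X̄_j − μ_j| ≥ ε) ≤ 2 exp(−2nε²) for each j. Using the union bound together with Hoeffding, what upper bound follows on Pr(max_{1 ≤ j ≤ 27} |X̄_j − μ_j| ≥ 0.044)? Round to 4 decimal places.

0.0214

Per-experiment Hoeffding bound: 2·exp(−2·2023·0.044²) = 2·exp(−7.83306) = 0.00079282.
Union bound over 27 events: 27·0.00079282 = 0.02141.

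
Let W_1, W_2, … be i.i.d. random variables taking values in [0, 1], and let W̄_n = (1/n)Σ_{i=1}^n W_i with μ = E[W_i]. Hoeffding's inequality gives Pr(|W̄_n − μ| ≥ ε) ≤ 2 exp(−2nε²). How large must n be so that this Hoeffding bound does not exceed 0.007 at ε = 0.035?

Require 2·exp(−2nε²) ≤ 0.007, i.e. 2nε² ≥ ln(2/0.007) = 5.654992.
So n ≥ 5.654992 / (2·0.035²) = 2308.160.
The smallest integer n is 2309.

2309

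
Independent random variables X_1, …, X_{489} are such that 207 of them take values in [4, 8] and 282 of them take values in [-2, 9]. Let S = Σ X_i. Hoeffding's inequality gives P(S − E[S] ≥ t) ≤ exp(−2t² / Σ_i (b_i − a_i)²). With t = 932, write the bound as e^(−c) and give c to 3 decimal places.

Σ(b_i − a_i)² = 207·4² + 282·11² = 37434.
c = 2t² / 37434 = 2·932² / 37434 = 46.4083.

46.408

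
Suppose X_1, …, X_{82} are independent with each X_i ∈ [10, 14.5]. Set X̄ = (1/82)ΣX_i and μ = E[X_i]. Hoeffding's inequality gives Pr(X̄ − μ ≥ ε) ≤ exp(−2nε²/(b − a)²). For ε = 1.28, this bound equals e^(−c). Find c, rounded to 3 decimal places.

13.269

c = 2nε²/(b − a)² = 2·82·1.28² / 4.5² = 13.2690.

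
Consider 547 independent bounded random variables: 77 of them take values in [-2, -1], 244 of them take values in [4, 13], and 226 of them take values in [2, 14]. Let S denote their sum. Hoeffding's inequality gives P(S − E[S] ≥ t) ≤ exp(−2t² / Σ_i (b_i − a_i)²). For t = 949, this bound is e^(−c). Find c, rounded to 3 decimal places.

Σ(b_i − a_i)² = 77·1² + 244·9² + 226·12² = 52385.
c = 2t² / 52385 = 2·949² / 52385 = 34.3839.

34.384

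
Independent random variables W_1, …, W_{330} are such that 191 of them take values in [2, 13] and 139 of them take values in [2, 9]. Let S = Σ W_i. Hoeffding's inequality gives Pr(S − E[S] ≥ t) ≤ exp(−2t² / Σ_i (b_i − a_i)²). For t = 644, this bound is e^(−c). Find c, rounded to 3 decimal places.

27.721

Σ(b_i − a_i)² = 191·11² + 139·7² = 29922.
c = 2t² / 29922 = 2·644² / 29922 = 27.7211.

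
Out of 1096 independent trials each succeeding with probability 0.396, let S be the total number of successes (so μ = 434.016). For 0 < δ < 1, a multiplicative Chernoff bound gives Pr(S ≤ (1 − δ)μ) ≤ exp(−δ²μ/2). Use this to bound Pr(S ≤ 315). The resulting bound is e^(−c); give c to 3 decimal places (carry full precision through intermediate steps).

Write 315 = (1 − δ)μ, so δ = 1 − 315/434.016 = 0.2742203…
Then the exponent is δ²μ/2 = (μ − 315)²/(2μ) = 16.318302.

16.318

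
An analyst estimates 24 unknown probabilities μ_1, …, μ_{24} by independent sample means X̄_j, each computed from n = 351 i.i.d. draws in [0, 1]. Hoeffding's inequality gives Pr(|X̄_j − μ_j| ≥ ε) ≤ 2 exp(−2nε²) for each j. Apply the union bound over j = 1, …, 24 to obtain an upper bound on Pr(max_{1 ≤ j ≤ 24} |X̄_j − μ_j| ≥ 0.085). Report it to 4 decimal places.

Per-experiment Hoeffding bound: 2·exp(−2·351·0.085²) = 2·exp(−5.07195) = 0.01254.
Union bound over 24 events: 24·0.01254 = 0.30097.

0.3010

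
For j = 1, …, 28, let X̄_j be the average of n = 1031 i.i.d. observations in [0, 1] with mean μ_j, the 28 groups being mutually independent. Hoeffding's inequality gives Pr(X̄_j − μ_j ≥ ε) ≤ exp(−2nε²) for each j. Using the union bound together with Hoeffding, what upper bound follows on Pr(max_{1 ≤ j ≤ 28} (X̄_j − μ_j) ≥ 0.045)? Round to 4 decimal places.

Per-experiment Hoeffding bound: exp(−2·1031·0.045²) = exp(−4.17555) = 0.015367.
Union bound over 28 events: 28·0.015367 = 0.43027.

0.4303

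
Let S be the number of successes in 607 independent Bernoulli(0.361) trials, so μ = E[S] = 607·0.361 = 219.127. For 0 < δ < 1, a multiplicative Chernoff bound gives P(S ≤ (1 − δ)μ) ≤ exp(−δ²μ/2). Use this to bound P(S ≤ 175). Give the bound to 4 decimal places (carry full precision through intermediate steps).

0.0118

Write 175 = (1 − δ)μ, so δ = 1 − 175/219.127 = 0.2013764…
Then the exponent is δ²μ/2 = (μ − 175)²/(2μ) = 4.443068.
Bound = exp(−4.443068) = 0.01176.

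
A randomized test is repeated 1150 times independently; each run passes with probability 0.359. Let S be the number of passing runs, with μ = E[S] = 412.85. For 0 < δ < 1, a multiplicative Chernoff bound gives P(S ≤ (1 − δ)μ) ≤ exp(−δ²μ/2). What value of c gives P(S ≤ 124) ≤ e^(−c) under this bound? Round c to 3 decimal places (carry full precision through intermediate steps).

101.047

Write 124 = (1 − δ)μ, so δ = 1 − 124/412.85 = 0.6996488…
Then the exponent is δ²μ/2 = (μ − 124)²/(2μ) = 101.046775.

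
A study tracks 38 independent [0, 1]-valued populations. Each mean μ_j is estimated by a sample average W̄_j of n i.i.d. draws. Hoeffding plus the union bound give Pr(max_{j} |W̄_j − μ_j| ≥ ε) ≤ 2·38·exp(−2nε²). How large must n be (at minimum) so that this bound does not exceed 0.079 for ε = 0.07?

Need 2·38·exp(−2nε²) ≤ 0.079, i.e. exp(−2nε²) ≤ 0.079/76.
So 2nε² ≥ ln(76/0.079) = 6.869041.
Hence n ≥ 6.869041/(2·0.07²) = 700.923.
The smallest integer n is 701.

701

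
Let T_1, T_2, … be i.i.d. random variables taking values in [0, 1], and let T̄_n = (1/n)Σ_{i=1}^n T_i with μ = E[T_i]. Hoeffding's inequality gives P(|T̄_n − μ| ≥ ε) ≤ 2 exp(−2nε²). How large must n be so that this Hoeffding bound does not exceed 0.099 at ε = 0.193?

41

Require 2·exp(−2nε²) ≤ 0.099, i.e. 2nε² ≥ ln(2/0.099) = 3.005783.
So n ≥ 3.005783 / (2·0.193²) = 40.347.
The smallest integer n is 41.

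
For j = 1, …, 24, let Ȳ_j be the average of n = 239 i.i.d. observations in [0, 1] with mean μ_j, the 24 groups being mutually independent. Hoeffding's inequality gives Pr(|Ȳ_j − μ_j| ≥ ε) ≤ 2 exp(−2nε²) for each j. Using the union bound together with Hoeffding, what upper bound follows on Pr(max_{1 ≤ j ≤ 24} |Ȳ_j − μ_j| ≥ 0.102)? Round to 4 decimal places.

Per-experiment Hoeffding bound: 2·exp(−2·239·0.102²) = 2·exp(−4.97311) = 0.013843.
Union bound over 24 events: 24·0.013843 = 0.33224.

0.3322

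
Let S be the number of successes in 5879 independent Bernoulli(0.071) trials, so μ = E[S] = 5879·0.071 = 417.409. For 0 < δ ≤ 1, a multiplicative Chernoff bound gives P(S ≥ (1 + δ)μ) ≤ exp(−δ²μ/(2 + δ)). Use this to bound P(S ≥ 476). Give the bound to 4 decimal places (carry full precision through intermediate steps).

0.0214

Write 476 = (1 + δ)μ, so δ = 476/417.409 − 1 = 0.1403683…
Then the exponent is δ²μ/(2 + δ) = (476 − μ)² / (μ·(2 + δ)) = 3.842479.
Bound = exp(−3.842479) = 0.02144.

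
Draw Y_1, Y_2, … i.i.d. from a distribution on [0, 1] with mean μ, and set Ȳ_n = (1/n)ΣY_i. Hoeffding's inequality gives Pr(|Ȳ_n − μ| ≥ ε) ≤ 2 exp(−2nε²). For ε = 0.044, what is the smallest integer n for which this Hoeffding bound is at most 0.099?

Require 2·exp(−2nε²) ≤ 0.099, i.e. 2nε² ≥ ln(2/0.099) = 3.005783.
So n ≥ 3.005783 / (2·0.044²) = 776.287.
The smallest integer n is 777.

777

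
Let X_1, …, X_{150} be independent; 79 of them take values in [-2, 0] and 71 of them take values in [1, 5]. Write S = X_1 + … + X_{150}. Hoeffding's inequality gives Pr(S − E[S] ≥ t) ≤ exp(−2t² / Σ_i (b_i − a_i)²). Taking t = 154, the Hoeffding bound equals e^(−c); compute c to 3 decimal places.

Σ(b_i − a_i)² = 79·2² + 71·4² = 1452.
c = 2t² / 1452 = 2·154² / 1452 = 32.6667.

32.667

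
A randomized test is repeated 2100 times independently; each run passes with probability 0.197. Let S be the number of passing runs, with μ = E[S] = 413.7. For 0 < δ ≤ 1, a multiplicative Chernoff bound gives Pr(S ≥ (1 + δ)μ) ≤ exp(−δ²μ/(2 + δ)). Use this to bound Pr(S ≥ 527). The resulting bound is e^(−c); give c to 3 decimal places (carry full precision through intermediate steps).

13.646

Write 527 = (1 + δ)μ, so δ = 527/413.7 − 1 = 0.27387…
Then the exponent is δ²μ/(2 + δ) = (527 − μ)² / (μ·(2 + δ)) = 13.646104.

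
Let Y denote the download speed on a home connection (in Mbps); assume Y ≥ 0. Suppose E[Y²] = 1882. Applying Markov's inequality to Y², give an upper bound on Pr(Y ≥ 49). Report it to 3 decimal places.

Since Y ≥ 0, the event {Y ≥ 49} is the same as {Y² ≥ 2401}.
Markov's inequality applied to Y² gives Pr(Y² ≥ 2401) ≤ E[Y²]/2401 = 1882/2401 = 0.7838.

0.784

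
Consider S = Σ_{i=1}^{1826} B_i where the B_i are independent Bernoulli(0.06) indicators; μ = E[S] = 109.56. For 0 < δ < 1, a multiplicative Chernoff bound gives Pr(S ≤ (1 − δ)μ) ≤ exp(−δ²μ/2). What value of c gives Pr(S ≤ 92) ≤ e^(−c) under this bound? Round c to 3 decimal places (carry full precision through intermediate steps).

Write 92 = (1 − δ)μ, so δ = 1 − 92/109.56 = 0.1602775…
Then the exponent is δ²μ/2 = (μ − 92)²/(2μ) = 1.407236.

1.407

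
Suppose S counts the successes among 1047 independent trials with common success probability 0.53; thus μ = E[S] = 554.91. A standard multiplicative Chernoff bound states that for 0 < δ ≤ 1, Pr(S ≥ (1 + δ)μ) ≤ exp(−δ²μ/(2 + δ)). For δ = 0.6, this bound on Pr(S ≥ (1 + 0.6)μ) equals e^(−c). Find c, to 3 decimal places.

76.834

c = δ²μ/(2 + δ) = 0.6²·554.91/(2 + 0.6) = 76.8337.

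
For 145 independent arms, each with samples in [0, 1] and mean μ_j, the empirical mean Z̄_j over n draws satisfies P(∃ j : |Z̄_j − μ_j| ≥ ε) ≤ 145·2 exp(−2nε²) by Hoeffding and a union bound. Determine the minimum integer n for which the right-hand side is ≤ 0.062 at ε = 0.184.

Need 2·145·exp(−2nε²) ≤ 0.062, i.e. exp(−2nε²) ≤ 0.062/290.
So 2nε² ≥ ln(290/0.062) = 8.450502.
Hence n ≥ 8.450502/(2·0.184²) = 124.801.
The smallest integer n is 125.

125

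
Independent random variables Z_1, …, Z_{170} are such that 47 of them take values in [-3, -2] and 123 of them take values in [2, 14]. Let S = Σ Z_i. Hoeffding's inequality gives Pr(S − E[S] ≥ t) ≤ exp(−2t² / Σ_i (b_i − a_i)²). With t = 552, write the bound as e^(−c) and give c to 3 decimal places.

34.315

Σ(b_i − a_i)² = 47·1² + 123·12² = 17759.
c = 2t² / 17759 = 2·552² / 17759 = 34.3154.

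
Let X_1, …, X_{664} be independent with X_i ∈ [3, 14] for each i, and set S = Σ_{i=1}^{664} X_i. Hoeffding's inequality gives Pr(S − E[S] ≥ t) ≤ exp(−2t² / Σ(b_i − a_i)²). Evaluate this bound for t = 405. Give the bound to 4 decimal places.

Σ(b_i − a_i)² = 664·(11)² = 80344.
Exponent = 2·405²/80344 = 4.0831.
Bound = exp(−4.0831) = 0.01686.

0.0169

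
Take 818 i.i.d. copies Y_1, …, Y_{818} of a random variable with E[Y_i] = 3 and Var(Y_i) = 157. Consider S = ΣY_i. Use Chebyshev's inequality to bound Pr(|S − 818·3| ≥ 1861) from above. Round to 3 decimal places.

Var(S) = n·Var(Y_i) = 818·157 = 128426.
Chebyshev: Pr(|S − 818·3| ≥ 1861) ≤ Var(S)/1861² = 128426/3463321 = 0.0371.

0.037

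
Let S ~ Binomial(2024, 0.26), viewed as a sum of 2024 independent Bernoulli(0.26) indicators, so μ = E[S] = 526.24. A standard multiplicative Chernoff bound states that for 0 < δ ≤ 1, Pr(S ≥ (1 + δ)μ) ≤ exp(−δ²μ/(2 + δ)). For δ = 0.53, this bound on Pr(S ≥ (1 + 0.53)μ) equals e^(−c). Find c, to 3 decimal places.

c = δ²μ/(2 + δ) = 0.53²·526.24/(2 + 0.53) = 58.4272.

58.427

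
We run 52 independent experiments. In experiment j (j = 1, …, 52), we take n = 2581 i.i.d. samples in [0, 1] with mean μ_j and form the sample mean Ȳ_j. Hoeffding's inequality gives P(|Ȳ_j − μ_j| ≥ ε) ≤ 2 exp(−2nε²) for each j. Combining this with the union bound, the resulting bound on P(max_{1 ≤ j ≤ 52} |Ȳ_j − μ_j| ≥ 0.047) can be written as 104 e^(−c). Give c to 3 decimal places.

11.403

Union bound over the 52 events: P(max_{1 ≤ j ≤ 52} |Ȳ_j − μ_j| ≥ 0.047) ≤ 52·2·exp(−2nε²) = 104 exp(−2·2581·0.047²).
So c = 2·2581·0.047² = 11.4029.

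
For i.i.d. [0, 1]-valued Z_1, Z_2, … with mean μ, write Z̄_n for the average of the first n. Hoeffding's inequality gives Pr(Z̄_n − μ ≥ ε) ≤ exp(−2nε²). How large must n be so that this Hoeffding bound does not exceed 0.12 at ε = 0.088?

Require exp(−2nε²) ≤ 0.12, i.e. 2nε² ≥ ln(1/0.12) = 2.120264.
So n ≥ 2.120264 / (2·0.088²) = 136.897.
The smallest integer n is 137.

137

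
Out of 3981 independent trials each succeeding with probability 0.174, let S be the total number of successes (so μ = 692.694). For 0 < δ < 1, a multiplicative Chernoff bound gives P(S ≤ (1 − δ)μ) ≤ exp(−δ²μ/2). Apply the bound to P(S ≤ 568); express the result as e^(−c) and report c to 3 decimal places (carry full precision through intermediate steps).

11.223

Write 568 = (1 − δ)μ, so δ = 1 − 568/692.694 = 0.1800131…
Then the exponent is δ²μ/2 = (μ − 568)²/(2μ) = 11.223277.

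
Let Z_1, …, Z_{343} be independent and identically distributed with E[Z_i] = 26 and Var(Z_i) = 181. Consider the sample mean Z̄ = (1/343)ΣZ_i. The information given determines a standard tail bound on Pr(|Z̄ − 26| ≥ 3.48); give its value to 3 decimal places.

0.044

With mean and variance of each term known, Chebyshev's inequality bounds the deviation of the sum (or sample mean).
Var(Z̄) = Var(Z_i)/n = 181/343 = 0.5277.
Chebyshev: Pr(|Z̄ − 26| ≥ 3.48) ≤ Var(Z̄)/(3.48)² = 181/(343·3.48²) = 0.0436.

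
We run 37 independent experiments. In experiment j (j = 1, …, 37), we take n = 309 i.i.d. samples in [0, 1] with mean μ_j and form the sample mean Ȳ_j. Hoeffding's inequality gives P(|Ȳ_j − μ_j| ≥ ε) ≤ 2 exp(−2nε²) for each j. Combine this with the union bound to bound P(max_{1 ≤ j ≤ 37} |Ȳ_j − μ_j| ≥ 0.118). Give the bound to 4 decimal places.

Per-experiment Hoeffding bound: 2·exp(−2·309·0.118²) = 2·exp(−8.60503) = 0.00036636.
Union bound over 37 events: 37·0.00036636 = 0.01356.

0.0136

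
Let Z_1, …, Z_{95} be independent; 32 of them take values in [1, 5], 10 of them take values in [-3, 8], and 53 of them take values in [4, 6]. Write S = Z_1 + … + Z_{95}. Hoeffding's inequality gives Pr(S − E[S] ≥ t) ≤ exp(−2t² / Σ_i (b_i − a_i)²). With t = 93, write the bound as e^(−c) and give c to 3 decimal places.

Σ(b_i − a_i)² = 32·4² + 10·11² + 53·2² = 1934.
c = 2t² / 1934 = 2·93² / 1934 = 8.9442.

8.944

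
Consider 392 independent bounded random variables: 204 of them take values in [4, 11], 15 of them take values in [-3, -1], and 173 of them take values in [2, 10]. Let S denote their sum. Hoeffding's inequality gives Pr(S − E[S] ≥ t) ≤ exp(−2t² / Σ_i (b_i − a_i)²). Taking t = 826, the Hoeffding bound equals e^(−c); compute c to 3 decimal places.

Σ(b_i − a_i)² = 204·7² + 15·2² + 173·8² = 21128.
c = 2t² / 21128 = 2·826² / 21128 = 64.5850.

64.585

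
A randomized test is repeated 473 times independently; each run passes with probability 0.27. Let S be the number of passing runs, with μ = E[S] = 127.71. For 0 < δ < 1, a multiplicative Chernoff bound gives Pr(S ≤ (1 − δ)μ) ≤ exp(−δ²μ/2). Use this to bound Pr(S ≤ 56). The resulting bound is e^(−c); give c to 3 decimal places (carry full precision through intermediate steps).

Write 56 = (1 − δ)μ, so δ = 1 − 56/127.71 = 0.5615065…
Then the exponent is δ²μ/2 = (μ − 56)²/(2μ) = 20.132817.

20.133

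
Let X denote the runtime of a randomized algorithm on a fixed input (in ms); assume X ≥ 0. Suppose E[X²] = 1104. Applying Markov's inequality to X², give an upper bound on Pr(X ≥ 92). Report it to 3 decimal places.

Since X ≥ 0, the event {X ≥ 92} is the same as {X² ≥ 8464}.
Markov's inequality applied to X² gives Pr(X² ≥ 8464) ≤ E[X²]/8464 = 1104/8464 = 0.1304.

0.130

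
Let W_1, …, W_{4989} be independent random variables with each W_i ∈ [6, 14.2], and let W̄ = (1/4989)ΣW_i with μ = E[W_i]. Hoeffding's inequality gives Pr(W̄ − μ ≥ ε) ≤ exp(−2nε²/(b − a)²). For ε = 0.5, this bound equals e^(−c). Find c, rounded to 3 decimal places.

37.098

c = 2nε²/(b − a)² = 2·4989·0.5² / 8.2² = 37.0985.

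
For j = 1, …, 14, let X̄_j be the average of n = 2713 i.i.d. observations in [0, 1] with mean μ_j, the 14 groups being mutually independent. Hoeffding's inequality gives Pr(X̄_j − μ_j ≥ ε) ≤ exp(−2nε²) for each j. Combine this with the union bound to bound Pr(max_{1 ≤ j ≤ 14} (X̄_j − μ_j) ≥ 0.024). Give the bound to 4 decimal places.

Per-experiment Hoeffding bound: exp(−2·2713·0.024²) = exp(−3.12538) = 0.04392.
Union bound over 14 events: 14·0.04392 = 0.61489.

0.6149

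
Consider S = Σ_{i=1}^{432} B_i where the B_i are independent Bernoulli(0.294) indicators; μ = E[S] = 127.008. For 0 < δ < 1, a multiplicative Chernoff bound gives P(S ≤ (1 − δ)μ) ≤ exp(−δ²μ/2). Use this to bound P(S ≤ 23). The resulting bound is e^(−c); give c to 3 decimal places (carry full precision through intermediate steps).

42.587

Write 23 = (1 − δ)μ, so δ = 1 − 23/127.008 = 0.818909…
Then the exponent is δ²μ/2 = (μ − 23)²/(2μ) = 42.586546.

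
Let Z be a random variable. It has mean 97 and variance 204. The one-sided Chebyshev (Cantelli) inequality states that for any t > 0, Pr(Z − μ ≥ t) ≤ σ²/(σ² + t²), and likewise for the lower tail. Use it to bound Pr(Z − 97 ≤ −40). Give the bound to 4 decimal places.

Here σ² = 204 and t = 40, so σ² + t² = 1804.
Cantelli's bound: 204/1804 = 0.1131.

0.1131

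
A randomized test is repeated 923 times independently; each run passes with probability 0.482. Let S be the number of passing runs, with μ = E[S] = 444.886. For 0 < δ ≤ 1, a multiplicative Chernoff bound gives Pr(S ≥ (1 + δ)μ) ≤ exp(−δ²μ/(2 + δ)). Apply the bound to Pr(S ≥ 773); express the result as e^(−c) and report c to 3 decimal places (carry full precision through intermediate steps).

Write 773 = (1 + δ)μ, so δ = 773/444.886 − 1 = 0.7375238…
Then the exponent is δ²μ/(2 + δ) = (773 − μ)² / (μ·(2 + δ)) = 88.398091.

88.398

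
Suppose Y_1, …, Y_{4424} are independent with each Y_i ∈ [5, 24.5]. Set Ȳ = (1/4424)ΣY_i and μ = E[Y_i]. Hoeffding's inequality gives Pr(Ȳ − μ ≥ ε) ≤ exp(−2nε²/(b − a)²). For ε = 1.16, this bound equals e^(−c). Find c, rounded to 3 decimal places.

c = 2nε²/(b − a)² = 2·4424·1.16² / 19.5² = 31.3106.

31.311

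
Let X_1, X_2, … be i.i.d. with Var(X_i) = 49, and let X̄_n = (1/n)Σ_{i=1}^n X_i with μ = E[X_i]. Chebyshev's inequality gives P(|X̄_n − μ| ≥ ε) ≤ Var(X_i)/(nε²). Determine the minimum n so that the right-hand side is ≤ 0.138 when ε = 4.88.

15

Require 49/(n·4.88²) ≤ 0.138, i.e. n ≥ 49/(0.138·4.88²) = 14.910.
The smallest integer n is 15.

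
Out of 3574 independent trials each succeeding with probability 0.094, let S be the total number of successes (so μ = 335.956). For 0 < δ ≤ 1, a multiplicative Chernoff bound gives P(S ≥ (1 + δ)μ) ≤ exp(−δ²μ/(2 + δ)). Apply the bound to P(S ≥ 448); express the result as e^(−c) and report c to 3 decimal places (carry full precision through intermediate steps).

Write 448 = (1 + δ)μ, so δ = 448/335.956 − 1 = 0.333508…
Then the exponent is δ²μ/(2 + δ) = (448 − μ)² / (μ·(2 + δ)) = 16.013473.

16.013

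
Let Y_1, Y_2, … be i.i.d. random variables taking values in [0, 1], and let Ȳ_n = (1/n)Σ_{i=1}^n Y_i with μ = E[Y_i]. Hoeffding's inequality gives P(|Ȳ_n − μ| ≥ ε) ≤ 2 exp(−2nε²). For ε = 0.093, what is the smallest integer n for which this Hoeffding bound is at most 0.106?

170

Require 2·exp(−2nε²) ≤ 0.106, i.e. 2nε² ≥ ln(2/0.106) = 2.937463.
So n ≥ 2.937463 / (2·0.093²) = 169.815.
The smallest integer n is 170.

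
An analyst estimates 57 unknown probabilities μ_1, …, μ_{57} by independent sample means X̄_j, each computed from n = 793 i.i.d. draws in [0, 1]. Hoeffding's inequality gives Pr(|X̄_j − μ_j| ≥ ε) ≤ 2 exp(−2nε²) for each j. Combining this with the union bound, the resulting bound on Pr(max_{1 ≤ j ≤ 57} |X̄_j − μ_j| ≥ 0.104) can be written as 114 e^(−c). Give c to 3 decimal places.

Union bound over the 57 events: Pr(max_{1 ≤ j ≤ 57} |X̄_j − μ_j| ≥ 0.104) ≤ 57·2·exp(−2nε²) = 114 exp(−2·793·0.104²).
So c = 2·793·0.104² = 17.1542.

17.154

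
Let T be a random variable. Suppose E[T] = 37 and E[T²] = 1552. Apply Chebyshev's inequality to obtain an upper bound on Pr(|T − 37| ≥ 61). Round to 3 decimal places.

Var(T) = E[T²] − (E[T])² = 1552 − 1369 = 183.
Chebyshev's inequality: Pr(|T − μ| ≥ t) ≤ Var(T)/t² = 183/3721 = 0.0492.

0.049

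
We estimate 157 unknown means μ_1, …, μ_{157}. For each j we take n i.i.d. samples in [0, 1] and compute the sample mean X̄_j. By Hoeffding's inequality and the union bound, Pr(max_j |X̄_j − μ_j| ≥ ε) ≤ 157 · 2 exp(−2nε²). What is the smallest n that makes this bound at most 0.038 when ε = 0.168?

Need 2·157·exp(−2nε²) ≤ 0.038, i.e. exp(−2nε²) ≤ 0.038/314.
So 2nε² ≥ ln(314/0.038) = 9.019562.
Hence n ≥ 9.019562/(2·0.168²) = 159.785.
The smallest integer n is 160.

160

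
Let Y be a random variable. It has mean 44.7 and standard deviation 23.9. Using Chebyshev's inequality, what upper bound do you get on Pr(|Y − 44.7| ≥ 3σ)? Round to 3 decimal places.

0.111

Chebyshev: Pr(|Y − μ| ≥ t) ≤ Var(Y)/t².
Var(Y) = σ² = 23.9² = 571.21.
t = 3·23.9 = 71.7.
Bound = 571.21 / 5140.89 = 0.1111.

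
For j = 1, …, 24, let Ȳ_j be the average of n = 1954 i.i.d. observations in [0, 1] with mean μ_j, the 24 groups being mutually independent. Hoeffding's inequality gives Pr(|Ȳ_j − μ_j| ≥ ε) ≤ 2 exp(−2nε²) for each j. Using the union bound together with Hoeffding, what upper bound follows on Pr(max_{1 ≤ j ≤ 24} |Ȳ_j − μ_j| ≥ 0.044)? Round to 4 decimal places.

0.0249

Per-experiment Hoeffding bound: 2·exp(−2·1954·0.044²) = 2·exp(−7.56589) = 0.0010356.
Union bound over 24 events: 24·0.0010356 = 0.02486.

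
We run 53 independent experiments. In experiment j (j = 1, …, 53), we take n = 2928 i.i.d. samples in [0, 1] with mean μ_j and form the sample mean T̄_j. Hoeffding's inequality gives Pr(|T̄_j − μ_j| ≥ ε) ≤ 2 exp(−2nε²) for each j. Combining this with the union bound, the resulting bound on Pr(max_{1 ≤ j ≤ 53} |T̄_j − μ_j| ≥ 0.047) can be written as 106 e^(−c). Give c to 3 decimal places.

12.936

Union bound over the 53 events: Pr(max_{1 ≤ j ≤ 53} |T̄_j − μ_j| ≥ 0.047) ≤ 53·2·exp(−2nε²) = 106 exp(−2·2928·0.047²).
So c = 2·2928·0.047² = 12.9359.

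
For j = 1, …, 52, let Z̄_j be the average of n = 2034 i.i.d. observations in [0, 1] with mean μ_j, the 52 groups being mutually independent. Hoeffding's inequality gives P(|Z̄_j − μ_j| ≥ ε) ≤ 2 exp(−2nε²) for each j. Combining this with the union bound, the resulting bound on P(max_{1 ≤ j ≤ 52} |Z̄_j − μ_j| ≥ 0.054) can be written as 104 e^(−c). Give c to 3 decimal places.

Union bound over the 52 events: P(max_{1 ≤ j ≤ 52} |Z̄_j − μ_j| ≥ 0.054) ≤ 52·2·exp(−2nε²) = 104 exp(−2·2034·0.054²).
So c = 2·2034·0.054² = 11.8623.

11.862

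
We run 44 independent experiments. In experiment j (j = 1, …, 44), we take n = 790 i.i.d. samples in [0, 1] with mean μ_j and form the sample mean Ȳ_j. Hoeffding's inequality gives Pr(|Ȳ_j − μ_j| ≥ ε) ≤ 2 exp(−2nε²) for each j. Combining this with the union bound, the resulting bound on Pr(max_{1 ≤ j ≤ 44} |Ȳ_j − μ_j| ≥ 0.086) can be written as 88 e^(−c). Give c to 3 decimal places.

11.686

Union bound over the 44 events: Pr(max_{1 ≤ j ≤ 44} |Ȳ_j − μ_j| ≥ 0.086) ≤ 44·2·exp(−2nε²) = 88 exp(−2·790·0.086²).
So c = 2·790·0.086² = 11.6857.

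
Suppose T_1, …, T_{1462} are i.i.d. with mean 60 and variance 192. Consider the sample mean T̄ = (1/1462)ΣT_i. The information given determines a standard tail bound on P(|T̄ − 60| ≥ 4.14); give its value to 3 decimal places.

0.008

With mean and variance of each term known, Chebyshev's inequality bounds the deviation of the sum (or sample mean).
Var(T̄) = Var(T_i)/n = 192/1462 = 0.13133.
Chebyshev: P(|T̄ − 60| ≥ 4.14) ≤ Var(T̄)/(4.14)² = 192/(1462·4.14²) = 0.0077.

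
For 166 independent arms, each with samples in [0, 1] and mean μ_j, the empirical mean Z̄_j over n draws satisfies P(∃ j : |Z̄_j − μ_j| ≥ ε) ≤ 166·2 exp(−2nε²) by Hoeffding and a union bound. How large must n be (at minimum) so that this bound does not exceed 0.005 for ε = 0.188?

158

Need 2·166·exp(−2nε²) ≤ 0.005, i.e. exp(−2nε²) ≤ 0.005/332.
So 2nε² ≥ ln(332/0.005) = 11.103452.
Hence n ≥ 11.103452/(2·0.188²) = 157.077.
The smallest integer n is 158.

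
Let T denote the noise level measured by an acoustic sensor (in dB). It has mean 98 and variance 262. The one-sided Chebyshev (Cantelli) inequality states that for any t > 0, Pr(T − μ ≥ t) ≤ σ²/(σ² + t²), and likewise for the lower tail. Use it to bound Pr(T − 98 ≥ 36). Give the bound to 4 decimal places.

Here σ² = 262 and t = 36, so σ² + t² = 1558.
Cantelli's bound: 262/1558 = 0.1682.

0.1682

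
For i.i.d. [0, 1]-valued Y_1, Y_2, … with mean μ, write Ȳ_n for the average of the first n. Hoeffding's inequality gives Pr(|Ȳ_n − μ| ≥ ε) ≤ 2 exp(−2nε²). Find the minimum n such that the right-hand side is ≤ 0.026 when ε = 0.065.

514

Require 2·exp(−2nε²) ≤ 0.026, i.e. 2nε² ≥ ln(2/0.026) = 4.342806.
So n ≥ 4.342806 / (2·0.065²) = 513.942.
The smallest integer n is 514.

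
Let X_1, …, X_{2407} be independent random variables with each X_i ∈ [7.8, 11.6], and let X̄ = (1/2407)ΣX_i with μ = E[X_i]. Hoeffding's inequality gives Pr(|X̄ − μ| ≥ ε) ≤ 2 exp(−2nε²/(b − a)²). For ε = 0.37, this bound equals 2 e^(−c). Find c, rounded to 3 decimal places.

45.640

c = 2nε²/(b − a)² = 2·2407·0.37² / 3.8² = 45.6397.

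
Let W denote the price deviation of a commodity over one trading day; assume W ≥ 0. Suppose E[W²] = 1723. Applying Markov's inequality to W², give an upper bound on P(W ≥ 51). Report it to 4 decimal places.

0.6624

Since W ≥ 0, the event {W ≥ 51} is the same as {W² ≥ 2601}.
Markov's inequality applied to W² gives P(W² ≥ 2601) ≤ E[W²]/2601 = 1723/2601 = 0.6624.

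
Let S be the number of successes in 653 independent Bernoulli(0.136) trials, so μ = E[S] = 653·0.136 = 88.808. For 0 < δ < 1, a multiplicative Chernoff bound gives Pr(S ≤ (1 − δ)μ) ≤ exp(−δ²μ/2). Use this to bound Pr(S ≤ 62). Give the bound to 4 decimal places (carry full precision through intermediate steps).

0.0175

Write 62 = (1 − δ)μ, so δ = 1 − 62/88.808 = 0.3018647…
Then the exponent is δ²μ/2 = (μ − 62)²/(2μ) = 4.046194.
Bound = exp(−4.046194) = 0.01749.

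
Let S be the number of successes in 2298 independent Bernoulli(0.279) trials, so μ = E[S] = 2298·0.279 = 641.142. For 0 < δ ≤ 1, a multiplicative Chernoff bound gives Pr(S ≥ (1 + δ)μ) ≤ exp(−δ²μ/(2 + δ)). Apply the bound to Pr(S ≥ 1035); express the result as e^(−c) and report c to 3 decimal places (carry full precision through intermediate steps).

92.548

Write 1035 = (1 + δ)μ, so δ = 1035/641.142 − 1 = 0.614307…
Then the exponent is δ²μ/(2 + δ) = (1035 − μ)² / (μ·(2 + δ)) = 92.548319.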